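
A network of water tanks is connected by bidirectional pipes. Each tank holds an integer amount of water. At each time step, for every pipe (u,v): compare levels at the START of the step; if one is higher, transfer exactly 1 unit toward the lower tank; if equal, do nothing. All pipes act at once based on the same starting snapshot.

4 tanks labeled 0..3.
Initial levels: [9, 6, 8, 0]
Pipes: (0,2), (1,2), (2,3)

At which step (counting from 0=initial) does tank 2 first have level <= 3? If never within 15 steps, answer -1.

Step 1: flows [0->2,2->1,2->3] -> levels [8 7 7 1]
Step 2: flows [0->2,1=2,2->3] -> levels [7 7 7 2]
Step 3: flows [0=2,1=2,2->3] -> levels [7 7 6 3]
Step 4: flows [0->2,1->2,2->3] -> levels [6 6 7 4]
Step 5: flows [2->0,2->1,2->3] -> levels [7 7 4 5]
Step 6: flows [0->2,1->2,3->2] -> levels [6 6 7 4]
  -> period-2 cycle (repeats step 4); tank 2 never drops to <=3
Tank 2 never reaches <=3 within 15 steps

Answer: -1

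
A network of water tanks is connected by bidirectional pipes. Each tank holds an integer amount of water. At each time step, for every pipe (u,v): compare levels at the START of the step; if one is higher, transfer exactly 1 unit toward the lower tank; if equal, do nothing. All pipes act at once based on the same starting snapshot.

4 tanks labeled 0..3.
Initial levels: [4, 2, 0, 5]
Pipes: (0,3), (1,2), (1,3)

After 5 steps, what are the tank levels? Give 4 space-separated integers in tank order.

Answer: 3 4 2 2

Derivation:
Step 1: flows [3->0,1->2,3->1] -> levels [5 2 1 3]
Step 2: flows [0->3,1->2,3->1] -> levels [4 2 2 3]
Step 3: flows [0->3,1=2,3->1] -> levels [3 3 2 3]
Step 4: flows [0=3,1->2,1=3] -> levels [3 2 3 3]
Step 5: flows [0=3,2->1,3->1] -> levels [3 4 2 2]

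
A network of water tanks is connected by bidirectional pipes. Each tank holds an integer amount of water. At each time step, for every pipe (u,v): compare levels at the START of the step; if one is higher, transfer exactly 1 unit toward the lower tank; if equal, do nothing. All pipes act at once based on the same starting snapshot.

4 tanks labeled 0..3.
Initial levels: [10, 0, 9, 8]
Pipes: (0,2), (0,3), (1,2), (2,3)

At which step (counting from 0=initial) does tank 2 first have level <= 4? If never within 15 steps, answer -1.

Step 1: flows [0->2,0->3,2->1,2->3] -> levels [8 1 8 10]
Step 2: flows [0=2,3->0,2->1,3->2] -> levels [9 2 8 8]
Step 3: flows [0->2,0->3,2->1,2=3] -> levels [7 3 8 9]
Step 4: flows [2->0,3->0,2->1,3->2] -> levels [9 4 7 7]
Step 5: flows [0->2,0->3,2->1,2=3] -> levels [7 5 7 8]
Step 6: flows [0=2,3->0,2->1,3->2] -> levels [8 6 7 6]
Step 7: flows [0->2,0->3,2->1,2->3] -> levels [6 7 6 8]
Step 8: flows [0=2,3->0,1->2,3->2] -> levels [7 6 8 6]
Step 9: flows [2->0,0->3,2->1,2->3] -> levels [7 7 5 8]
Step 10: flows [0->2,3->0,1->2,3->2] -> levels [7 6 8 6]
  -> period-2 cycle (repeats step 8); tank 2 never drops to <=4
Tank 2 never reaches <=4 within 15 steps

Answer: -1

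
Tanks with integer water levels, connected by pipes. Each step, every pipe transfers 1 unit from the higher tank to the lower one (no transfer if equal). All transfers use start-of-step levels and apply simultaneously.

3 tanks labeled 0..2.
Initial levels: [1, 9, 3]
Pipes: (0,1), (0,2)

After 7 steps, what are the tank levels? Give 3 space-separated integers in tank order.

Answer: 5 4 4

Derivation:
Step 1: flows [1->0,2->0] -> levels [3 8 2]
Step 2: flows [1->0,0->2] -> levels [3 7 3]
Step 3: flows [1->0,0=2] -> levels [4 6 3]
Step 4: flows [1->0,0->2] -> levels [4 5 4]
Step 5: flows [1->0,0=2] -> levels [5 4 4]
Step 6: flows [0->1,0->2] -> levels [3 5 5]
Step 7: flows [1->0,2->0] -> levels [5 4 4]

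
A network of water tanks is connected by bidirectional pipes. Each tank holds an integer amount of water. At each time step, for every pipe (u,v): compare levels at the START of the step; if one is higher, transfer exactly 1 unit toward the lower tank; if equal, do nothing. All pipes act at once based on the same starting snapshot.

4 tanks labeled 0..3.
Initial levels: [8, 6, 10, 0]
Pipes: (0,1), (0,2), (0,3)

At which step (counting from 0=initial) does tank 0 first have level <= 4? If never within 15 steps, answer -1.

Step 1: flows [0->1,2->0,0->3] -> levels [7 7 9 1]
Step 2: flows [0=1,2->0,0->3] -> levels [7 7 8 2]
Step 3: flows [0=1,2->0,0->3] -> levels [7 7 7 3]
Step 4: flows [0=1,0=2,0->3] -> levels [6 7 7 4]
Step 5: flows [1->0,2->0,0->3] -> levels [7 6 6 5]
Step 6: flows [0->1,0->2,0->3] -> levels [4 7 7 6]
Tank 0 first reaches <=4 at step 6

Answer: 6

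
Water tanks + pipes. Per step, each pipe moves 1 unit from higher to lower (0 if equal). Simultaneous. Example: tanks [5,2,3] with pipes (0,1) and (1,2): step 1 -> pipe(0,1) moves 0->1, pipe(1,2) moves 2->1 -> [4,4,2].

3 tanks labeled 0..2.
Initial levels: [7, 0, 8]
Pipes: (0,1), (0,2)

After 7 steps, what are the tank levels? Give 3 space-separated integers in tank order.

Step 1: flows [0->1,2->0] -> levels [7 1 7]
Step 2: flows [0->1,0=2] -> levels [6 2 7]
Step 3: flows [0->1,2->0] -> levels [6 3 6]
Step 4: flows [0->1,0=2] -> levels [5 4 6]
Step 5: flows [0->1,2->0] -> levels [5 5 5]
Step 6: flows [0=1,0=2] -> levels [5 5 5]
  -> stable; steps 7..7 unchanged -> [5 5 5]

Answer: 5 5 5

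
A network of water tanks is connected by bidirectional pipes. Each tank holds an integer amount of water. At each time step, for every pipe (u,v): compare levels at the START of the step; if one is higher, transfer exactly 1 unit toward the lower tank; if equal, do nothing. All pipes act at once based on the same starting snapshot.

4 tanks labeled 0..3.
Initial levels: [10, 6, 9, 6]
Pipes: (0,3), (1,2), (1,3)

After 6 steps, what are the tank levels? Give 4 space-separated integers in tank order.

Step 1: flows [0->3,2->1,1=3] -> levels [9 7 8 7]
Step 2: flows [0->3,2->1,1=3] -> levels [8 8 7 8]
Step 3: flows [0=3,1->2,1=3] -> levels [8 7 8 8]
Step 4: flows [0=3,2->1,3->1] -> levels [8 9 7 7]
Step 5: flows [0->3,1->2,1->3] -> levels [7 7 8 9]
Step 6: flows [3->0,2->1,3->1] -> levels [8 9 7 7]

Answer: 8 9 7 7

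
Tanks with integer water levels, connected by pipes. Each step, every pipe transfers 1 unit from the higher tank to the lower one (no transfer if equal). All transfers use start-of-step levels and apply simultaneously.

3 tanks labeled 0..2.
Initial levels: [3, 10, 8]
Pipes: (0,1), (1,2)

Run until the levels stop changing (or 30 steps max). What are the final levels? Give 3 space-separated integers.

Answer: 7 7 7

Derivation:
Step 1: flows [1->0,1->2] -> levels [4 8 9]
Step 2: flows [1->0,2->1] -> levels [5 8 8]
Step 3: flows [1->0,1=2] -> levels [6 7 8]
Step 4: flows [1->0,2->1] -> levels [7 7 7]
Step 5: flows [0=1,1=2] -> levels [7 7 7]
  -> stable (no change)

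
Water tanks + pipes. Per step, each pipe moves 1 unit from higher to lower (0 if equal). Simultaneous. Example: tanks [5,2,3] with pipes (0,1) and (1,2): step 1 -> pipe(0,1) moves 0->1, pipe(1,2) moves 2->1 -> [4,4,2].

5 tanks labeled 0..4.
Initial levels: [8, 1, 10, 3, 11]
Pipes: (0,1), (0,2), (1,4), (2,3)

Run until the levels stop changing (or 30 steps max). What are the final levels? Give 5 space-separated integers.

Step 1: flows [0->1,2->0,4->1,2->3] -> levels [8 3 8 4 10]
Step 2: flows [0->1,0=2,4->1,2->3] -> levels [7 5 7 5 9]
Step 3: flows [0->1,0=2,4->1,2->3] -> levels [6 7 6 6 8]
Step 4: flows [1->0,0=2,4->1,2=3] -> levels [7 7 6 6 7]
Step 5: flows [0=1,0->2,1=4,2=3] -> levels [6 7 7 6 7]
Step 6: flows [1->0,2->0,1=4,2->3] -> levels [8 6 5 7 7]
Step 7: flows [0->1,0->2,4->1,3->2] -> levels [6 8 7 6 6]
Step 8: flows [1->0,2->0,1->4,2->3] -> levels [8 6 5 7 7]
  -> period-2 cycle: step 8 state = step 6 state; never stabilizes
  -> state at step 30: (30-6) mod 2 = 0, same as step 6 -> [8 6 5 7 7]

Answer: 8 6 5 7 7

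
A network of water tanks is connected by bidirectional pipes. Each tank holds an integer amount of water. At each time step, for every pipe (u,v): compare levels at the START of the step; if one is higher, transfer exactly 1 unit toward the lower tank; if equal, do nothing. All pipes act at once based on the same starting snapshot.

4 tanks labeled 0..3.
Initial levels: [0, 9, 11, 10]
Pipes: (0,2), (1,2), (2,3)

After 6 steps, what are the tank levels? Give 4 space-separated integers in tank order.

Answer: 6 9 6 9

Derivation:
Step 1: flows [2->0,2->1,2->3] -> levels [1 10 8 11]
Step 2: flows [2->0,1->2,3->2] -> levels [2 9 9 10]
Step 3: flows [2->0,1=2,3->2] -> levels [3 9 9 9]
Step 4: flows [2->0,1=2,2=3] -> levels [4 9 8 9]
Step 5: flows [2->0,1->2,3->2] -> levels [5 8 9 8]
Step 6: flows [2->0,2->1,2->3] -> levels [6 9 6 9]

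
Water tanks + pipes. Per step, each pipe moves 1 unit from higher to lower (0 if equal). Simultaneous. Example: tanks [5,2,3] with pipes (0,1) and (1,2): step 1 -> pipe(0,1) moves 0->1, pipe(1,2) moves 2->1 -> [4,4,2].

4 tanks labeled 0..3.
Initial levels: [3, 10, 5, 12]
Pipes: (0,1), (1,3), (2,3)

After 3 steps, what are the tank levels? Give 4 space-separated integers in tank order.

Step 1: flows [1->0,3->1,3->2] -> levels [4 10 6 10]
Step 2: flows [1->0,1=3,3->2] -> levels [5 9 7 9]
Step 3: flows [1->0,1=3,3->2] -> levels [6 8 8 8]

Answer: 6 8 8 8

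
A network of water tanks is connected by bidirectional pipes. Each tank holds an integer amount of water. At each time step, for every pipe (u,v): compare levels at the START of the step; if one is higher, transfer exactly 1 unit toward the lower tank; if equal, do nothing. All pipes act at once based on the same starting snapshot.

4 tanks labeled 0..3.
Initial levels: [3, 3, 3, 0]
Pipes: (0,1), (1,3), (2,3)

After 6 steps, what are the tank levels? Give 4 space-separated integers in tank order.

Answer: 2 3 3 1

Derivation:
Step 1: flows [0=1,1->3,2->3] -> levels [3 2 2 2]
Step 2: flows [0->1,1=3,2=3] -> levels [2 3 2 2]
Step 3: flows [1->0,1->3,2=3] -> levels [3 1 2 3]
Step 4: flows [0->1,3->1,3->2] -> levels [2 3 3 1]
Step 5: flows [1->0,1->3,2->3] -> levels [3 1 2 3]
  -> period-2 cycle: step 5 state = step 3 state
  -> state at step 6: (6-3) mod 2 = 1, same as step 4 -> [2 3 3 1]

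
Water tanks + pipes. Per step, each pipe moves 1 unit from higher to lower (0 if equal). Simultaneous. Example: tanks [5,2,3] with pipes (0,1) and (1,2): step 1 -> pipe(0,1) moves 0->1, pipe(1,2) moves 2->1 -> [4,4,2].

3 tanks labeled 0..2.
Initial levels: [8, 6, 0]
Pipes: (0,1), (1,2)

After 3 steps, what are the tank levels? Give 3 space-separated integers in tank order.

Answer: 6 5 3

Derivation:
Step 1: flows [0->1,1->2] -> levels [7 6 1]
Step 2: flows [0->1,1->2] -> levels [6 6 2]
Step 3: flows [0=1,1->2] -> levels [6 5 3]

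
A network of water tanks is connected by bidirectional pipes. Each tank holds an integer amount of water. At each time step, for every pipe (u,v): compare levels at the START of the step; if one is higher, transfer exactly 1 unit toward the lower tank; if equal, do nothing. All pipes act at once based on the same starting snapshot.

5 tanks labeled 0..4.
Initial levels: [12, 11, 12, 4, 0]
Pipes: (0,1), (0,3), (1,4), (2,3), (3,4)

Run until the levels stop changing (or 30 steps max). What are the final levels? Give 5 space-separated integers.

Step 1: flows [0->1,0->3,1->4,2->3,3->4] -> levels [10 11 11 5 2]
Step 2: flows [1->0,0->3,1->4,2->3,3->4] -> levels [10 9 10 6 4]
Step 3: flows [0->1,0->3,1->4,2->3,3->4] -> levels [8 9 9 7 6]
Step 4: flows [1->0,0->3,1->4,2->3,3->4] -> levels [8 7 8 8 8]
Step 5: flows [0->1,0=3,4->1,2=3,3=4] -> levels [7 9 8 8 7]
Step 6: flows [1->0,3->0,1->4,2=3,3->4] -> levels [9 7 8 6 9]
Step 7: flows [0->1,0->3,4->1,2->3,4->3] -> levels [7 9 7 9 7]
Step 8: flows [1->0,3->0,1->4,3->2,3->4] -> levels [9 7 8 6 9]
  -> period-2 cycle: step 8 state = step 6 state; never stabilizes
  -> state at step 30: (30-6) mod 2 = 0, same as step 6 -> [9 7 8 6 9]

Answer: 9 7 8 6 9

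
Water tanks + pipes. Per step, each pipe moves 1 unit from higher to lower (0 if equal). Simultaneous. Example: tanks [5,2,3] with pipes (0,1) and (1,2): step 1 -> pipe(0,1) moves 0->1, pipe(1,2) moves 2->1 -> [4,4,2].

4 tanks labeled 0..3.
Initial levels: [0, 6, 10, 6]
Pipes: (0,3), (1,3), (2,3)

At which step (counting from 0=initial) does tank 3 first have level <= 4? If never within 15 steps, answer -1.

Answer: 7

Derivation:
Step 1: flows [3->0,1=3,2->3] -> levels [1 6 9 6]
Step 2: flows [3->0,1=3,2->3] -> levels [2 6 8 6]
Step 3: flows [3->0,1=3,2->3] -> levels [3 6 7 6]
Step 4: flows [3->0,1=3,2->3] -> levels [4 6 6 6]
Step 5: flows [3->0,1=3,2=3] -> levels [5 6 6 5]
Step 6: flows [0=3,1->3,2->3] -> levels [5 5 5 7]
Step 7: flows [3->0,3->1,3->2] -> levels [6 6 6 4]
Tank 3 first reaches <=4 at step 7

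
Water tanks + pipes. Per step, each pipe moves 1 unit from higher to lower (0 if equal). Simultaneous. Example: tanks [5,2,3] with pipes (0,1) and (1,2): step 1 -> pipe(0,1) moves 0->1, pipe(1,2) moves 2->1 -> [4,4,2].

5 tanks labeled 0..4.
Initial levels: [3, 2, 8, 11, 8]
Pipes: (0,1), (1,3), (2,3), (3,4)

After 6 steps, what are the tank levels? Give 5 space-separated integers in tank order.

Answer: 5 6 8 5 8

Derivation:
Step 1: flows [0->1,3->1,3->2,3->4] -> levels [2 4 9 8 9]
Step 2: flows [1->0,3->1,2->3,4->3] -> levels [3 4 8 9 8]
Step 3: flows [1->0,3->1,3->2,3->4] -> levels [4 4 9 6 9]
Step 4: flows [0=1,3->1,2->3,4->3] -> levels [4 5 8 7 8]
Step 5: flows [1->0,3->1,2->3,4->3] -> levels [5 5 7 8 7]
Step 6: flows [0=1,3->1,3->2,3->4] -> levels [5 6 8 5 8]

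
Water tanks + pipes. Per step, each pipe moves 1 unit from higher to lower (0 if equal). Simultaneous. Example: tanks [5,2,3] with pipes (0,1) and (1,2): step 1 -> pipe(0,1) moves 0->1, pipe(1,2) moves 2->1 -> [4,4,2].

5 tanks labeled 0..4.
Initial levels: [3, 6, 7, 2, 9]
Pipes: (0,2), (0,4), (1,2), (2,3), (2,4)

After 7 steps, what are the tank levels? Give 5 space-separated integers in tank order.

Step 1: flows [2->0,4->0,2->1,2->3,4->2] -> levels [5 7 5 3 7]
Step 2: flows [0=2,4->0,1->2,2->3,4->2] -> levels [6 6 6 4 5]
Step 3: flows [0=2,0->4,1=2,2->3,2->4] -> levels [5 6 4 5 7]
Step 4: flows [0->2,4->0,1->2,3->2,4->2] -> levels [5 5 8 4 5]
Step 5: flows [2->0,0=4,2->1,2->3,2->4] -> levels [6 6 4 5 6]
Step 6: flows [0->2,0=4,1->2,3->2,4->2] -> levels [5 5 8 4 5]
  -> period-2 cycle: step 6 state = step 4 state
  -> state at step 7: (7-4) mod 2 = 1, same as step 5 -> [6 6 4 5 6]

Answer: 6 6 4 5 6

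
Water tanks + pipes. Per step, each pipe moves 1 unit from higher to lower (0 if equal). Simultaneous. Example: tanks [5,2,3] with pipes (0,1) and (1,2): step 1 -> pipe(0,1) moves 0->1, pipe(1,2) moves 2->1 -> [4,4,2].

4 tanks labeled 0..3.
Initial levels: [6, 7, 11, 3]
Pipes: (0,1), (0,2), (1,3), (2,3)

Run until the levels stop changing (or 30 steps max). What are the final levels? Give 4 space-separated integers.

Answer: 8 6 6 7

Derivation:
Step 1: flows [1->0,2->0,1->3,2->3] -> levels [8 5 9 5]
Step 2: flows [0->1,2->0,1=3,2->3] -> levels [8 6 7 6]
Step 3: flows [0->1,0->2,1=3,2->3] -> levels [6 7 7 7]
Step 4: flows [1->0,2->0,1=3,2=3] -> levels [8 6 6 7]
Step 5: flows [0->1,0->2,3->1,3->2] -> levels [6 8 8 5]
Step 6: flows [1->0,2->0,1->3,2->3] -> levels [8 6 6 7]
  -> period-2 cycle: step 6 state = step 4 state; never stabilizes
  -> state at step 30: (30-4) mod 2 = 0, same as step 4 -> [8 6 6 7]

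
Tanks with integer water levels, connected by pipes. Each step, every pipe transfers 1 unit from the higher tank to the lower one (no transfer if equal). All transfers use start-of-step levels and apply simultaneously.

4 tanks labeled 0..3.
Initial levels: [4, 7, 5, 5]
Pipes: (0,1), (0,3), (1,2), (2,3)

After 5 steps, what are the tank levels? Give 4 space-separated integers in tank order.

Answer: 6 5 6 4

Derivation:
Step 1: flows [1->0,3->0,1->2,2=3] -> levels [6 5 6 4]
Step 2: flows [0->1,0->3,2->1,2->3] -> levels [4 7 4 6]
Step 3: flows [1->0,3->0,1->2,3->2] -> levels [6 5 6 4]
  -> period-2 cycle: step 3 state = step 1 state
  -> state at step 5: (5-1) mod 2 = 0, same as step 1 -> [6 5 6 4]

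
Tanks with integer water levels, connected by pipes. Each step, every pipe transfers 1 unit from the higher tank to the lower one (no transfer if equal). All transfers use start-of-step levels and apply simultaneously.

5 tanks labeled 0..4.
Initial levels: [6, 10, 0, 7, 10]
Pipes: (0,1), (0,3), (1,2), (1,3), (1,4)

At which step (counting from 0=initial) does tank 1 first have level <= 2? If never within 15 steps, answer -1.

Answer: -1

Derivation:
Step 1: flows [1->0,3->0,1->2,1->3,1=4] -> levels [8 7 1 7 10]
Step 2: flows [0->1,0->3,1->2,1=3,4->1] -> levels [6 8 2 8 9]
Step 3: flows [1->0,3->0,1->2,1=3,4->1] -> levels [8 7 3 7 8]
Step 4: flows [0->1,0->3,1->2,1=3,4->1] -> levels [6 8 4 8 7]
Step 5: flows [1->0,3->0,1->2,1=3,1->4] -> levels [8 5 5 7 8]
Step 6: flows [0->1,0->3,1=2,3->1,4->1] -> levels [6 8 5 7 7]
Step 7: flows [1->0,3->0,1->2,1->3,1->4] -> levels [8 4 6 7 8]
Step 8: flows [0->1,0->3,2->1,3->1,4->1] -> levels [6 8 5 7 7]
  -> period-2 cycle (repeats step 6); tank 1 never drops to <=2
Tank 1 never reaches <=2 within 15 steps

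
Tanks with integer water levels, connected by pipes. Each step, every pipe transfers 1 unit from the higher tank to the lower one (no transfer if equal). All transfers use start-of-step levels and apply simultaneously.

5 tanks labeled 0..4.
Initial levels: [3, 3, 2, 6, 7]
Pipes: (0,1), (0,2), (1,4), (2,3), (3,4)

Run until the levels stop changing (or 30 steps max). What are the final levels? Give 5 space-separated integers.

Step 1: flows [0=1,0->2,4->1,3->2,4->3] -> levels [2 4 4 6 5]
Step 2: flows [1->0,2->0,4->1,3->2,3->4] -> levels [4 4 4 4 5]
Step 3: flows [0=1,0=2,4->1,2=3,4->3] -> levels [4 5 4 5 3]
Step 4: flows [1->0,0=2,1->4,3->2,3->4] -> levels [5 3 5 3 5]
Step 5: flows [0->1,0=2,4->1,2->3,4->3] -> levels [4 5 4 5 3]
  -> period-2 cycle: step 5 state = step 3 state; never stabilizes
  -> state at step 30: (30-3) mod 2 = 1, same as step 4 -> [5 3 5 3 5]

Answer: 5 3 5 3 5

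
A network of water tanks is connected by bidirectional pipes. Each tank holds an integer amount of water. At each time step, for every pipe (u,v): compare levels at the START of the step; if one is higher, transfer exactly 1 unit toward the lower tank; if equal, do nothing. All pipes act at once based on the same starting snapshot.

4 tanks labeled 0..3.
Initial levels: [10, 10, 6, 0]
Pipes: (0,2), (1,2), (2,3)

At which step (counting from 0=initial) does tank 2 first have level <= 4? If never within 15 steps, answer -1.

Step 1: flows [0->2,1->2,2->3] -> levels [9 9 7 1]
Step 2: flows [0->2,1->2,2->3] -> levels [8 8 8 2]
Step 3: flows [0=2,1=2,2->3] -> levels [8 8 7 3]
Step 4: flows [0->2,1->2,2->3] -> levels [7 7 8 4]
Step 5: flows [2->0,2->1,2->3] -> levels [8 8 5 5]
Step 6: flows [0->2,1->2,2=3] -> levels [7 7 7 5]
Step 7: flows [0=2,1=2,2->3] -> levels [7 7 6 6]
Step 8: flows [0->2,1->2,2=3] -> levels [6 6 8 6]
Step 9: flows [2->0,2->1,2->3] -> levels [7 7 5 7]
Step 10: flows [0->2,1->2,3->2] -> levels [6 6 8 6]
  -> period-2 cycle (repeats step 8); tank 2 never drops to <=4
Tank 2 never reaches <=4 within 15 steps

Answer: -1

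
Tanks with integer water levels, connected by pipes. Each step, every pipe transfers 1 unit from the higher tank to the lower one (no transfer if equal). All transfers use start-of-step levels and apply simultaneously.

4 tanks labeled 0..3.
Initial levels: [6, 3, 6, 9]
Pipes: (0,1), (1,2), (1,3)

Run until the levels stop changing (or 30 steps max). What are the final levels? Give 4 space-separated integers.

Answer: 6 5 6 7

Derivation:
Step 1: flows [0->1,2->1,3->1] -> levels [5 6 5 8]
Step 2: flows [1->0,1->2,3->1] -> levels [6 5 6 7]
Step 3: flows [0->1,2->1,3->1] -> levels [5 8 5 6]
Step 4: flows [1->0,1->2,1->3] -> levels [6 5 6 7]
  -> period-2 cycle: step 4 state = step 2 state; never stabilizes
  -> state at step 30: (30-2) mod 2 = 0, same as step 2 -> [6 5 6 7]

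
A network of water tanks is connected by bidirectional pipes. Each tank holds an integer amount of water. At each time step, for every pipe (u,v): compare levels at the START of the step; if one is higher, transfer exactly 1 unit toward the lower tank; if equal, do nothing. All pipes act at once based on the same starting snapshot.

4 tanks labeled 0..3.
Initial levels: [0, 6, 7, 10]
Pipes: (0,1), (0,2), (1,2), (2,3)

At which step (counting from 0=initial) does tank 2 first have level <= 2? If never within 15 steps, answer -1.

Answer: -1

Derivation:
Step 1: flows [1->0,2->0,2->1,3->2] -> levels [2 6 6 9]
Step 2: flows [1->0,2->0,1=2,3->2] -> levels [4 5 6 8]
Step 3: flows [1->0,2->0,2->1,3->2] -> levels [6 5 5 7]
Step 4: flows [0->1,0->2,1=2,3->2] -> levels [4 6 7 6]
Step 5: flows [1->0,2->0,2->1,2->3] -> levels [6 6 4 7]
Step 6: flows [0=1,0->2,1->2,3->2] -> levels [5 5 7 6]
Step 7: flows [0=1,2->0,2->1,2->3] -> levels [6 6 4 7]
  -> period-2 cycle (repeats step 5); tank 2 never drops to <=2
Tank 2 never reaches <=2 within 15 steps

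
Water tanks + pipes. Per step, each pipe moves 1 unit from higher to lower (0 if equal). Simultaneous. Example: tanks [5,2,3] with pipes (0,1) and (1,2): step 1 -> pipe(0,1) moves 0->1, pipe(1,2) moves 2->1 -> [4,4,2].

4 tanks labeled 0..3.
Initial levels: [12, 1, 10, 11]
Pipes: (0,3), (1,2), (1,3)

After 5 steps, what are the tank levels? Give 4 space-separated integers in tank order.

Answer: 9 8 8 9

Derivation:
Step 1: flows [0->3,2->1,3->1] -> levels [11 3 9 11]
Step 2: flows [0=3,2->1,3->1] -> levels [11 5 8 10]
Step 3: flows [0->3,2->1,3->1] -> levels [10 7 7 10]
Step 4: flows [0=3,1=2,3->1] -> levels [10 8 7 9]
Step 5: flows [0->3,1->2,3->1] -> levels [9 8 8 9]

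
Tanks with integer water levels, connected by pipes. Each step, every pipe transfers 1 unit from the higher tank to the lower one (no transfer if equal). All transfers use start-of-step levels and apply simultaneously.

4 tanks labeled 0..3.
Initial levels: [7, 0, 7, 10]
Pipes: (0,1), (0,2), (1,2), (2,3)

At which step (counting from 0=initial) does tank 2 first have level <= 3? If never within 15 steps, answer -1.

Answer: -1

Derivation:
Step 1: flows [0->1,0=2,2->1,3->2] -> levels [6 2 7 9]
Step 2: flows [0->1,2->0,2->1,3->2] -> levels [6 4 6 8]
Step 3: flows [0->1,0=2,2->1,3->2] -> levels [5 6 6 7]
Step 4: flows [1->0,2->0,1=2,3->2] -> levels [7 5 6 6]
Step 5: flows [0->1,0->2,2->1,2=3] -> levels [5 7 6 6]
Step 6: flows [1->0,2->0,1->2,2=3] -> levels [7 5 6 6]
  -> period-2 cycle (repeats step 4); tank 2 never drops to <=3
Tank 2 never reaches <=3 within 15 steps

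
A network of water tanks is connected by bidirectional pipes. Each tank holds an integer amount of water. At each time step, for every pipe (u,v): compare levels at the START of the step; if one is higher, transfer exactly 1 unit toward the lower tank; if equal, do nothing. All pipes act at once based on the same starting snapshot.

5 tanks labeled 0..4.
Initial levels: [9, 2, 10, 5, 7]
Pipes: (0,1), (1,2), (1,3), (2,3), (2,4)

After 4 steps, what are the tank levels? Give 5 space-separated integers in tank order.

Step 1: flows [0->1,2->1,3->1,2->3,2->4] -> levels [8 5 7 5 8]
Step 2: flows [0->1,2->1,1=3,2->3,4->2] -> levels [7 7 6 6 7]
Step 3: flows [0=1,1->2,1->3,2=3,4->2] -> levels [7 5 8 7 6]
Step 4: flows [0->1,2->1,3->1,2->3,2->4] -> levels [6 8 5 7 7]

Answer: 6 8 5 7 7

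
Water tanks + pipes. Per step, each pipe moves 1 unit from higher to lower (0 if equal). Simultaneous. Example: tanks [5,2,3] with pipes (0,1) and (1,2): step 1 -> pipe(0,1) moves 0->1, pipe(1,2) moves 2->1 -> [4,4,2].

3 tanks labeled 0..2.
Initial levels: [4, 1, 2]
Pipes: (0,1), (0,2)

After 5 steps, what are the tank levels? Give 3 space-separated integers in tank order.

Step 1: flows [0->1,0->2] -> levels [2 2 3]
Step 2: flows [0=1,2->0] -> levels [3 2 2]
Step 3: flows [0->1,0->2] -> levels [1 3 3]
Step 4: flows [1->0,2->0] -> levels [3 2 2]
  -> period-2 cycle: step 4 state = step 2 state
  -> state at step 5: (5-2) mod 2 = 1, same as step 3 -> [1 3 3]

Answer: 1 3 3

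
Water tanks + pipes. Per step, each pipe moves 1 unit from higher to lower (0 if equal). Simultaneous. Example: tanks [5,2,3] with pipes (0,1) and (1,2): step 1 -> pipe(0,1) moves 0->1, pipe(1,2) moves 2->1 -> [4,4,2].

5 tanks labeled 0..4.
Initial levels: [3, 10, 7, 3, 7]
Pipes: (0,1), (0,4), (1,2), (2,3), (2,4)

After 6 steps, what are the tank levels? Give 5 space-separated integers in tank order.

Answer: 7 5 8 5 5

Derivation:
Step 1: flows [1->0,4->0,1->2,2->3,2=4] -> levels [5 8 7 4 6]
Step 2: flows [1->0,4->0,1->2,2->3,2->4] -> levels [7 6 6 5 6]
Step 3: flows [0->1,0->4,1=2,2->3,2=4] -> levels [5 7 5 6 7]
Step 4: flows [1->0,4->0,1->2,3->2,4->2] -> levels [7 5 8 5 5]
Step 5: flows [0->1,0->4,2->1,2->3,2->4] -> levels [5 7 5 6 7]
  -> period-2 cycle: step 5 state = step 3 state
  -> state at step 6: (6-3) mod 2 = 1, same as step 4 -> [7 5 8 5 5]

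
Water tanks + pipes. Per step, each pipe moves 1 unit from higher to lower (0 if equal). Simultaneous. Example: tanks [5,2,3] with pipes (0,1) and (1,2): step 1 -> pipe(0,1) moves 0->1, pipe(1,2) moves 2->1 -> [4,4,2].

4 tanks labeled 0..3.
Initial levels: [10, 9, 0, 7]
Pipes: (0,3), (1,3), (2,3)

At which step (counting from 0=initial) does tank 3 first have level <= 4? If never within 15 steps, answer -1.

Step 1: flows [0->3,1->3,3->2] -> levels [9 8 1 8]
Step 2: flows [0->3,1=3,3->2] -> levels [8 8 2 8]
Step 3: flows [0=3,1=3,3->2] -> levels [8 8 3 7]
Step 4: flows [0->3,1->3,3->2] -> levels [7 7 4 8]
Step 5: flows [3->0,3->1,3->2] -> levels [8 8 5 5]
Step 6: flows [0->3,1->3,2=3] -> levels [7 7 5 7]
Step 7: flows [0=3,1=3,3->2] -> levels [7 7 6 6]
Step 8: flows [0->3,1->3,2=3] -> levels [6 6 6 8]
Step 9: flows [3->0,3->1,3->2] -> levels [7 7 7 5]
Step 10: flows [0->3,1->3,2->3] -> levels [6 6 6 8]
  -> period-2 cycle (repeats step 8); tank 3 never drops to <=4
Tank 3 never reaches <=4 within 15 steps

Answer: -1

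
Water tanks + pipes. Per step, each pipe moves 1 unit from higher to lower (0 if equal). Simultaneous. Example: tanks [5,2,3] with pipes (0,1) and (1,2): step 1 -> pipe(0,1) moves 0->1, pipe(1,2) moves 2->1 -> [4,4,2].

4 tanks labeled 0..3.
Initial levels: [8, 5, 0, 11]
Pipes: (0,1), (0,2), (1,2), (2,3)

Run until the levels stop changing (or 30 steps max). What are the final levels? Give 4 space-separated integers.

Answer: 5 5 8 6

Derivation:
Step 1: flows [0->1,0->2,1->2,3->2] -> levels [6 5 3 10]
Step 2: flows [0->1,0->2,1->2,3->2] -> levels [4 5 6 9]
Step 3: flows [1->0,2->0,2->1,3->2] -> levels [6 5 5 8]
Step 4: flows [0->1,0->2,1=2,3->2] -> levels [4 6 7 7]
Step 5: flows [1->0,2->0,2->1,2=3] -> levels [6 6 5 7]
Step 6: flows [0=1,0->2,1->2,3->2] -> levels [5 5 8 6]
Step 7: flows [0=1,2->0,2->1,2->3] -> levels [6 6 5 7]
  -> period-2 cycle: step 7 state = step 5 state; never stabilizes
  -> state at step 30: (30-5) mod 2 = 1, same as step 6 -> [5 5 8 6]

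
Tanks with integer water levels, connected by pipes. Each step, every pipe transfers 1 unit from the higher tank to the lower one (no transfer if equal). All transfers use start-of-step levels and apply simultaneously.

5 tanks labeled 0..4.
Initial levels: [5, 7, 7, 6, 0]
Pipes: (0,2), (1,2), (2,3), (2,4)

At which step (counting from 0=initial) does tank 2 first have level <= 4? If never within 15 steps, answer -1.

Answer: 1

Derivation:
Step 1: flows [2->0,1=2,2->3,2->4] -> levels [6 7 4 7 1]
Tank 2 first reaches <=4 at step 1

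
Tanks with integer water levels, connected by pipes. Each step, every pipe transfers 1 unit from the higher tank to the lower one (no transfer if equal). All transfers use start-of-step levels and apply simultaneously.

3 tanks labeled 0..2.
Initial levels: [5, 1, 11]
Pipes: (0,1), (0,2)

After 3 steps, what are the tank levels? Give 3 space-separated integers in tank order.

Step 1: flows [0->1,2->0] -> levels [5 2 10]
Step 2: flows [0->1,2->0] -> levels [5 3 9]
Step 3: flows [0->1,2->0] -> levels [5 4 8]

Answer: 5 4 8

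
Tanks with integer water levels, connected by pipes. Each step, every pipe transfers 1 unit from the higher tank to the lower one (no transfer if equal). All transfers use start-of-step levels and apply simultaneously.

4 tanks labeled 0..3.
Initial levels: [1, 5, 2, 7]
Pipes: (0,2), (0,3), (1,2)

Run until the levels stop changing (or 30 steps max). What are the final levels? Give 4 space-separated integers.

Answer: 3 3 4 5

Derivation:
Step 1: flows [2->0,3->0,1->2] -> levels [3 4 2 6]
Step 2: flows [0->2,3->0,1->2] -> levels [3 3 4 5]
Step 3: flows [2->0,3->0,2->1] -> levels [5 4 2 4]
Step 4: flows [0->2,0->3,1->2] -> levels [3 3 4 5]
  -> period-2 cycle: step 4 state = step 2 state; never stabilizes
  -> state at step 30: (30-2) mod 2 = 0, same as step 2 -> [3 3 4 5]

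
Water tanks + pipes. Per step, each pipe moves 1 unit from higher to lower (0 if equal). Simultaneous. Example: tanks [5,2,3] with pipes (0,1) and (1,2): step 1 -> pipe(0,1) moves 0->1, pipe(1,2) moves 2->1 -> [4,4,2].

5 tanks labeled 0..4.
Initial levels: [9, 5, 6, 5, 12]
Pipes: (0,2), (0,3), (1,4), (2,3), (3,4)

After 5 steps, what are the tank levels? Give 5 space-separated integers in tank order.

Answer: 7 8 7 9 6

Derivation:
Step 1: flows [0->2,0->3,4->1,2->3,4->3] -> levels [7 6 6 8 10]
Step 2: flows [0->2,3->0,4->1,3->2,4->3] -> levels [7 7 8 7 8]
Step 3: flows [2->0,0=3,4->1,2->3,4->3] -> levels [8 8 6 9 6]
Step 4: flows [0->2,3->0,1->4,3->2,3->4] -> levels [8 7 8 6 8]
Step 5: flows [0=2,0->3,4->1,2->3,4->3] -> levels [7 8 7 9 6]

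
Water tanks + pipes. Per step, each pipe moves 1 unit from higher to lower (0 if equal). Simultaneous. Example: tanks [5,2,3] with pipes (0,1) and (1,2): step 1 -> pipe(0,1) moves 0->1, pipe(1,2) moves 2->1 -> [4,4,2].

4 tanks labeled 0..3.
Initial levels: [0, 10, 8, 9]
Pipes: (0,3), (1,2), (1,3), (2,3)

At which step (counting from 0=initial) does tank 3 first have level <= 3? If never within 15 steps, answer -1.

Step 1: flows [3->0,1->2,1->3,3->2] -> levels [1 8 10 8]
Step 2: flows [3->0,2->1,1=3,2->3] -> levels [2 9 8 8]
Step 3: flows [3->0,1->2,1->3,2=3] -> levels [3 7 9 8]
Step 4: flows [3->0,2->1,3->1,2->3] -> levels [4 9 7 7]
Step 5: flows [3->0,1->2,1->3,2=3] -> levels [5 7 8 7]
Step 6: flows [3->0,2->1,1=3,2->3] -> levels [6 8 6 7]
Step 7: flows [3->0,1->2,1->3,3->2] -> levels [7 6 8 6]
Step 8: flows [0->3,2->1,1=3,2->3] -> levels [6 7 6 8]
Step 9: flows [3->0,1->2,3->1,3->2] -> levels [7 7 8 5]
Step 10: flows [0->3,2->1,1->3,2->3] -> levels [6 7 6 8]
  -> period-2 cycle (repeats step 8); tank 3 never drops to <=3
Tank 3 never reaches <=3 within 15 steps

Answer: -1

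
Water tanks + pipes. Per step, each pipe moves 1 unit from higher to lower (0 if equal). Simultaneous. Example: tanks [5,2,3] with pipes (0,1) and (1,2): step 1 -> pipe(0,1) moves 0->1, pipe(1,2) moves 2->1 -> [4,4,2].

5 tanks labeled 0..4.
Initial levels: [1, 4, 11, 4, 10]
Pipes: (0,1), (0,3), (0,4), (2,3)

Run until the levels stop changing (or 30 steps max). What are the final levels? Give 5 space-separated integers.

Step 1: flows [1->0,3->0,4->0,2->3] -> levels [4 3 10 4 9]
Step 2: flows [0->1,0=3,4->0,2->3] -> levels [4 4 9 5 8]
Step 3: flows [0=1,3->0,4->0,2->3] -> levels [6 4 8 5 7]
Step 4: flows [0->1,0->3,4->0,2->3] -> levels [5 5 7 7 6]
Step 5: flows [0=1,3->0,4->0,2=3] -> levels [7 5 7 6 5]
Step 6: flows [0->1,0->3,0->4,2->3] -> levels [4 6 6 8 6]
Step 7: flows [1->0,3->0,4->0,3->2] -> levels [7 5 7 6 5]
  -> period-2 cycle: step 7 state = step 5 state; never stabilizes
  -> state at step 30: (30-5) mod 2 = 1, same as step 6 -> [4 6 6 8 6]

Answer: 4 6 6 8 6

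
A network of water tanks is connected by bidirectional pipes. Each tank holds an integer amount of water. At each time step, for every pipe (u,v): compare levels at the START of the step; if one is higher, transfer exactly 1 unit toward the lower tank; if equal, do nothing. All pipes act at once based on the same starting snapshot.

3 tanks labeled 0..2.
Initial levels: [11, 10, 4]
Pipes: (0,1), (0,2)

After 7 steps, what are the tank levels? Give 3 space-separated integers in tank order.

Answer: 9 8 8

Derivation:
Step 1: flows [0->1,0->2] -> levels [9 11 5]
Step 2: flows [1->0,0->2] -> levels [9 10 6]
Step 3: flows [1->0,0->2] -> levels [9 9 7]
Step 4: flows [0=1,0->2] -> levels [8 9 8]
Step 5: flows [1->0,0=2] -> levels [9 8 8]
Step 6: flows [0->1,0->2] -> levels [7 9 9]
Step 7: flows [1->0,2->0] -> levels [9 8 8]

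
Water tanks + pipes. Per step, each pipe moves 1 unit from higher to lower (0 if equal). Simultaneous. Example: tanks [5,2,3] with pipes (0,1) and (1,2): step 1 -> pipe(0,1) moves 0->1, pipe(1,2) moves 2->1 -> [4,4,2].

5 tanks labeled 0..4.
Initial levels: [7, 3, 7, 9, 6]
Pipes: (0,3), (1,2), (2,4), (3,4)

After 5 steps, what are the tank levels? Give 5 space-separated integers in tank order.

Answer: 7 5 7 7 6

Derivation:
Step 1: flows [3->0,2->1,2->4,3->4] -> levels [8 4 5 7 8]
Step 2: flows [0->3,2->1,4->2,4->3] -> levels [7 5 5 9 6]
Step 3: flows [3->0,1=2,4->2,3->4] -> levels [8 5 6 7 6]
Step 4: flows [0->3,2->1,2=4,3->4] -> levels [7 6 5 7 7]
Step 5: flows [0=3,1->2,4->2,3=4] -> levels [7 5 7 7 6]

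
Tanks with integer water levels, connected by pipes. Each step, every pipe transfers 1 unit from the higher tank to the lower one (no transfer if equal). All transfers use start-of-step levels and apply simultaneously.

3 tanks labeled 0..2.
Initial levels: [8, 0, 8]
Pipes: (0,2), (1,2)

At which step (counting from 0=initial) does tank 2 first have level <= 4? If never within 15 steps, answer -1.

Step 1: flows [0=2,2->1] -> levels [8 1 7]
Step 2: flows [0->2,2->1] -> levels [7 2 7]
Step 3: flows [0=2,2->1] -> levels [7 3 6]
Step 4: flows [0->2,2->1] -> levels [6 4 6]
Step 5: flows [0=2,2->1] -> levels [6 5 5]
Step 6: flows [0->2,1=2] -> levels [5 5 6]
Step 7: flows [2->0,2->1] -> levels [6 6 4]
Tank 2 first reaches <=4 at step 7

Answer: 7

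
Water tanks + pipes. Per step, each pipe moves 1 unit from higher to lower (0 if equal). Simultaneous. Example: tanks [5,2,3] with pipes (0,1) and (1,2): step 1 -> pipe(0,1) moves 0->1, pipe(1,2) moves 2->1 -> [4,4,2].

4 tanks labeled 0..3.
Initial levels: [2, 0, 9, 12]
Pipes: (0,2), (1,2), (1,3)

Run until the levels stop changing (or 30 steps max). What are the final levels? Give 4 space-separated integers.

Answer: 5 5 7 6

Derivation:
Step 1: flows [2->0,2->1,3->1] -> levels [3 2 7 11]
Step 2: flows [2->0,2->1,3->1] -> levels [4 4 5 10]
Step 3: flows [2->0,2->1,3->1] -> levels [5 6 3 9]
Step 4: flows [0->2,1->2,3->1] -> levels [4 6 5 8]
Step 5: flows [2->0,1->2,3->1] -> levels [5 6 5 7]
Step 6: flows [0=2,1->2,3->1] -> levels [5 6 6 6]
Step 7: flows [2->0,1=2,1=3] -> levels [6 6 5 6]
Step 8: flows [0->2,1->2,1=3] -> levels [5 5 7 6]
Step 9: flows [2->0,2->1,3->1] -> levels [6 7 5 5]
Step 10: flows [0->2,1->2,1->3] -> levels [5 5 7 6]
  -> period-2 cycle: step 10 state = step 8 state; never stabilizes
  -> state at step 30: (30-8) mod 2 = 0, same as step 8 -> [5 5 7 6]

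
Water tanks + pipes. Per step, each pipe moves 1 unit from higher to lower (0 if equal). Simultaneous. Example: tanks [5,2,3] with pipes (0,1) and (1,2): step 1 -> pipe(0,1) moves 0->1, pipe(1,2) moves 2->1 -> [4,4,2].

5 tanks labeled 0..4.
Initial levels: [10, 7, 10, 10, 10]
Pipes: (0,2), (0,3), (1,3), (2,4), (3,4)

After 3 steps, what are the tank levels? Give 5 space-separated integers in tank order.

Step 1: flows [0=2,0=3,3->1,2=4,3=4] -> levels [10 8 10 9 10]
Step 2: flows [0=2,0->3,3->1,2=4,4->3] -> levels [9 9 10 10 9]
Step 3: flows [2->0,3->0,3->1,2->4,3->4] -> levels [11 10 8 7 11]

Answer: 11 10 8 7 11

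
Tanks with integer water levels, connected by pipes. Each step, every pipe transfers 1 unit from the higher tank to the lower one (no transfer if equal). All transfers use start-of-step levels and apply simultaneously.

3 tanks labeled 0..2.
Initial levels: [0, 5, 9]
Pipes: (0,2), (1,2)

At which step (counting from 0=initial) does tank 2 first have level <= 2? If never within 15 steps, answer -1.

Answer: -1

Derivation:
Step 1: flows [2->0,2->1] -> levels [1 6 7]
Step 2: flows [2->0,2->1] -> levels [2 7 5]
Step 3: flows [2->0,1->2] -> levels [3 6 5]
Step 4: flows [2->0,1->2] -> levels [4 5 5]
Step 5: flows [2->0,1=2] -> levels [5 5 4]
Step 6: flows [0->2,1->2] -> levels [4 4 6]
Step 7: flows [2->0,2->1] -> levels [5 5 4]
  -> period-2 cycle (repeats step 5); tank 2 never drops to <=2
Tank 2 never reaches <=2 within 15 steps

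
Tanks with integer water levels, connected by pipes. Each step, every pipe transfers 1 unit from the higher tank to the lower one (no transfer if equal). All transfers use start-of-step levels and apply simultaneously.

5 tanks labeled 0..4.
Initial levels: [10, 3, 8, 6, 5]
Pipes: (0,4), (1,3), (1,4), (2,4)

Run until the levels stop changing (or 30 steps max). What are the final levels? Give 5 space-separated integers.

Answer: 6 5 6 7 8

Derivation:
Step 1: flows [0->4,3->1,4->1,2->4] -> levels [9 5 7 5 6]
Step 2: flows [0->4,1=3,4->1,2->4] -> levels [8 6 6 5 7]
Step 3: flows [0->4,1->3,4->1,4->2] -> levels [7 6 7 6 6]
Step 4: flows [0->4,1=3,1=4,2->4] -> levels [6 6 6 6 8]
Step 5: flows [4->0,1=3,4->1,4->2] -> levels [7 7 7 6 5]
Step 6: flows [0->4,1->3,1->4,2->4] -> levels [6 5 6 7 8]
Step 7: flows [4->0,3->1,4->1,4->2] -> levels [7 7 7 6 5]
  -> period-2 cycle: step 7 state = step 5 state; never stabilizes
  -> state at step 30: (30-5) mod 2 = 1, same as step 6 -> [6 5 6 7 8]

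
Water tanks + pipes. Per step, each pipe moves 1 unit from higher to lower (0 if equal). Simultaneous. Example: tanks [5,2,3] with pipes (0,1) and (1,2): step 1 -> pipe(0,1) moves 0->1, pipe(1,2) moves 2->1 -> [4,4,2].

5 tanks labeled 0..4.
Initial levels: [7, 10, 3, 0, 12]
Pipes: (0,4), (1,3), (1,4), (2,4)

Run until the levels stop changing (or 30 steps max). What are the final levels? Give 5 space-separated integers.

Step 1: flows [4->0,1->3,4->1,4->2] -> levels [8 10 4 1 9]
Step 2: flows [4->0,1->3,1->4,4->2] -> levels [9 8 5 2 8]
Step 3: flows [0->4,1->3,1=4,4->2] -> levels [8 7 6 3 8]
Step 4: flows [0=4,1->3,4->1,4->2] -> levels [8 7 7 4 6]
Step 5: flows [0->4,1->3,1->4,2->4] -> levels [7 5 6 5 9]
Step 6: flows [4->0,1=3,4->1,4->2] -> levels [8 6 7 5 6]
Step 7: flows [0->4,1->3,1=4,2->4] -> levels [7 5 6 6 8]
Step 8: flows [4->0,3->1,4->1,4->2] -> levels [8 7 7 5 5]
Step 9: flows [0->4,1->3,1->4,2->4] -> levels [7 5 6 6 8]
  -> period-2 cycle: step 9 state = step 7 state; never stabilizes
  -> state at step 30: (30-7) mod 2 = 1, same as step 8 -> [8 7 7 5 5]

Answer: 8 7 7 5 5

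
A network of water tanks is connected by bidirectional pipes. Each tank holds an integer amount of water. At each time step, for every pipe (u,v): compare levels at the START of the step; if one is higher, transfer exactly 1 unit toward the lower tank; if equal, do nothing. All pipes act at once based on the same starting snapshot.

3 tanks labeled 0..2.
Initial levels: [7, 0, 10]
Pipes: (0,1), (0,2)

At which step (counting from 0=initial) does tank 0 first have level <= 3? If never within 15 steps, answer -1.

Answer: -1

Derivation:
Step 1: flows [0->1,2->0] -> levels [7 1 9]
Step 2: flows [0->1,2->0] -> levels [7 2 8]
Step 3: flows [0->1,2->0] -> levels [7 3 7]
Step 4: flows [0->1,0=2] -> levels [6 4 7]
Step 5: flows [0->1,2->0] -> levels [6 5 6]
Step 6: flows [0->1,0=2] -> levels [5 6 6]
Step 7: flows [1->0,2->0] -> levels [7 5 5]
Step 8: flows [0->1,0->2] -> levels [5 6 6]
  -> period-2 cycle (repeats step 6); tank 0 never drops to <=3
Tank 0 never reaches <=3 within 15 steps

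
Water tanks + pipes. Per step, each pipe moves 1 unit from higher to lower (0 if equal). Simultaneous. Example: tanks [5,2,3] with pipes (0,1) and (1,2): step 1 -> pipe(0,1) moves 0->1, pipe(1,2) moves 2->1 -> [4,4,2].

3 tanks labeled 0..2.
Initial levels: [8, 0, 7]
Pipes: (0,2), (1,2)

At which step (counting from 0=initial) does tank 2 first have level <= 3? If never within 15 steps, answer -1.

Step 1: flows [0->2,2->1] -> levels [7 1 7]
Step 2: flows [0=2,2->1] -> levels [7 2 6]
Step 3: flows [0->2,2->1] -> levels [6 3 6]
Step 4: flows [0=2,2->1] -> levels [6 4 5]
Step 5: flows [0->2,2->1] -> levels [5 5 5]
Step 6: flows [0=2,1=2] -> levels [5 5 5]
  -> stable; tank 2 stays at 5 > 3
Tank 2 never reaches <=3 within 15 steps

Answer: -1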